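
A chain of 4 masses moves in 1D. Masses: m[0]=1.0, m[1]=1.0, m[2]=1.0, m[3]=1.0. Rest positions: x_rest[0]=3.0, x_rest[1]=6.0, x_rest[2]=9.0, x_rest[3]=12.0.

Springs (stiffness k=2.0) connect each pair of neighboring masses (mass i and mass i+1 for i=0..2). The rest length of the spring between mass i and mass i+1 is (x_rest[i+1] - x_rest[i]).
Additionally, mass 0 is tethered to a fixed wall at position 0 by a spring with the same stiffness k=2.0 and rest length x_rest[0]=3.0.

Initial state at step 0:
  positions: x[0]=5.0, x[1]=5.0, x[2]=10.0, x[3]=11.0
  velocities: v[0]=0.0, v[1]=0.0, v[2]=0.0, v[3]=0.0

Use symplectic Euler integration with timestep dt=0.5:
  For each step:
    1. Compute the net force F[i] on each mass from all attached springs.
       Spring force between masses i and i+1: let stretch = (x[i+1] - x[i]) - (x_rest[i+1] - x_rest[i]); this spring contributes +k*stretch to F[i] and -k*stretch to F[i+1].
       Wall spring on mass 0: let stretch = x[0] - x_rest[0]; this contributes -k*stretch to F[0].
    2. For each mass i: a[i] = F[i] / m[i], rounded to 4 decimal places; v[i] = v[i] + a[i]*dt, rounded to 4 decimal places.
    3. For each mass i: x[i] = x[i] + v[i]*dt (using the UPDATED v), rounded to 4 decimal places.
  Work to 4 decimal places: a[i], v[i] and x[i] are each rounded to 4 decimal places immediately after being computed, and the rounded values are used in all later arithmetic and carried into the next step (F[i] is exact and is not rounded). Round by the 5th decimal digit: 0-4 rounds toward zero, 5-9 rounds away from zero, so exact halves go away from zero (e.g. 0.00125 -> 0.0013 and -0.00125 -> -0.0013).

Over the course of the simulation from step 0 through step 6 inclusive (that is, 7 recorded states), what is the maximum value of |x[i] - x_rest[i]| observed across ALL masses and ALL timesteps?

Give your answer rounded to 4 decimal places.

Step 0: x=[5.0000 5.0000 10.0000 11.0000] v=[0.0000 0.0000 0.0000 0.0000]
Step 1: x=[2.5000 7.5000 8.0000 12.0000] v=[-5.0000 5.0000 -4.0000 2.0000]
Step 2: x=[1.2500 7.7500 7.7500 12.5000] v=[-2.5000 0.5000 -0.5000 1.0000]
Step 3: x=[2.6250 4.7500 9.8750 12.1250] v=[2.7500 -6.0000 4.2500 -0.7500]
Step 4: x=[3.7500 3.2500 10.5625 12.1250] v=[2.2500 -3.0000 1.3750 0.0000]
Step 5: x=[2.7500 5.6563 8.3750 12.8438] v=[-2.0000 4.8125 -4.3750 1.4375]
Step 6: x=[1.8282 7.9688 7.0626 12.8282] v=[-1.8437 4.6249 -2.6249 -0.0313]
Max displacement = 2.7500

Answer: 2.7500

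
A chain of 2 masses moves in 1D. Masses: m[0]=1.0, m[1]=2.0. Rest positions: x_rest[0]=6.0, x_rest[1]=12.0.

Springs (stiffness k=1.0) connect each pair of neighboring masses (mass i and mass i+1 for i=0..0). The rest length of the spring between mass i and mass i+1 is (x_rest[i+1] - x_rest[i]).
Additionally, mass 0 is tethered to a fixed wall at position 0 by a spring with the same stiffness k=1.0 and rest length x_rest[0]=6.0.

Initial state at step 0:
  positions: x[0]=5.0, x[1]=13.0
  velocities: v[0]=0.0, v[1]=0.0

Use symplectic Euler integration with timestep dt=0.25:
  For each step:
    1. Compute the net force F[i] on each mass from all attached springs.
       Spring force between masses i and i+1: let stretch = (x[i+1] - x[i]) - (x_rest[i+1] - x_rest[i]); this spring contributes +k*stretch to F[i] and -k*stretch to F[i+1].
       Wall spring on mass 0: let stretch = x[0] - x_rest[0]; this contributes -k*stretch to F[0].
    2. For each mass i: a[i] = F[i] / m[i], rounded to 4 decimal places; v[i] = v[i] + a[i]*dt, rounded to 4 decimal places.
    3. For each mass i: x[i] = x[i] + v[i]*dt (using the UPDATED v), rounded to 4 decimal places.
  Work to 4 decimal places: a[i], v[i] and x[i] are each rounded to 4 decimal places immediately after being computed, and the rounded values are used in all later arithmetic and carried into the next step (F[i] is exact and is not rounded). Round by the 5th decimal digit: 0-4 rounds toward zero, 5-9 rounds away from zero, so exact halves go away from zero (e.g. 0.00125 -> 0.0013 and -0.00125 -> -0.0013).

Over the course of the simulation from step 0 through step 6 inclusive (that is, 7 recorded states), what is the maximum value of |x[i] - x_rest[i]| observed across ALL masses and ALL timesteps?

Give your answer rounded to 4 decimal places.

Step 0: x=[5.0000 13.0000] v=[0.0000 0.0000]
Step 1: x=[5.1875 12.9375] v=[0.7500 -0.2500]
Step 2: x=[5.5352 12.8203] v=[1.3906 -0.4688]
Step 3: x=[5.9922 12.6629] v=[1.8281 -0.6295]
Step 4: x=[6.4916 12.4846] v=[1.9977 -0.7134]
Step 5: x=[6.9599 12.3065] v=[1.8731 -0.7125]
Step 6: x=[7.3274 12.1488] v=[1.4698 -0.6308]
Max displacement = 1.3274

Answer: 1.3274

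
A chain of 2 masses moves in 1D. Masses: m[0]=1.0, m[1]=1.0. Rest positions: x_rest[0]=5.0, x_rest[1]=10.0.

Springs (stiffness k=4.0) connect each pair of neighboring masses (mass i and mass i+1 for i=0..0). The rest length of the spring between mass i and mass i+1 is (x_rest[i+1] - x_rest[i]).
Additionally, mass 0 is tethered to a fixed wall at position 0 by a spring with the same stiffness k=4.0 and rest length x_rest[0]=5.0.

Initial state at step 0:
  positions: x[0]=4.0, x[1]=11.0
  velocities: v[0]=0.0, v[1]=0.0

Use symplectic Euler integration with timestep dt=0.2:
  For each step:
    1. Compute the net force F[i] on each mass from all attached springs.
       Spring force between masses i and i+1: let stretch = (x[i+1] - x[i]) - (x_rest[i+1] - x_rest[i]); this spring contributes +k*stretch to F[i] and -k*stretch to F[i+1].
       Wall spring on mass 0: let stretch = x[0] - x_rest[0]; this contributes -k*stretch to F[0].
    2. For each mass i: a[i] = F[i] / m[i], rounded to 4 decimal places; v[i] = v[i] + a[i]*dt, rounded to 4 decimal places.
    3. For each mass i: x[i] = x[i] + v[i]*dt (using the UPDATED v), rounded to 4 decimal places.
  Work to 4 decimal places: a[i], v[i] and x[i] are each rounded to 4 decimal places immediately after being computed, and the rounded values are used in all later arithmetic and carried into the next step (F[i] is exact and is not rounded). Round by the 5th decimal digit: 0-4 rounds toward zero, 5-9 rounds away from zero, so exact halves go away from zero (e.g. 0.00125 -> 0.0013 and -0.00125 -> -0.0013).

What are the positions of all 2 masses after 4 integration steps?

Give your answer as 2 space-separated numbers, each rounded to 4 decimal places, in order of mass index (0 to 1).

Answer: 6.2941 9.3696

Derivation:
Step 0: x=[4.0000 11.0000] v=[0.0000 0.0000]
Step 1: x=[4.4800 10.6800] v=[2.4000 -1.6000]
Step 2: x=[5.2352 10.1680] v=[3.7760 -2.5600]
Step 3: x=[5.9420 9.6668] v=[3.5341 -2.5062]
Step 4: x=[6.2941 9.3696] v=[1.7603 -1.4860]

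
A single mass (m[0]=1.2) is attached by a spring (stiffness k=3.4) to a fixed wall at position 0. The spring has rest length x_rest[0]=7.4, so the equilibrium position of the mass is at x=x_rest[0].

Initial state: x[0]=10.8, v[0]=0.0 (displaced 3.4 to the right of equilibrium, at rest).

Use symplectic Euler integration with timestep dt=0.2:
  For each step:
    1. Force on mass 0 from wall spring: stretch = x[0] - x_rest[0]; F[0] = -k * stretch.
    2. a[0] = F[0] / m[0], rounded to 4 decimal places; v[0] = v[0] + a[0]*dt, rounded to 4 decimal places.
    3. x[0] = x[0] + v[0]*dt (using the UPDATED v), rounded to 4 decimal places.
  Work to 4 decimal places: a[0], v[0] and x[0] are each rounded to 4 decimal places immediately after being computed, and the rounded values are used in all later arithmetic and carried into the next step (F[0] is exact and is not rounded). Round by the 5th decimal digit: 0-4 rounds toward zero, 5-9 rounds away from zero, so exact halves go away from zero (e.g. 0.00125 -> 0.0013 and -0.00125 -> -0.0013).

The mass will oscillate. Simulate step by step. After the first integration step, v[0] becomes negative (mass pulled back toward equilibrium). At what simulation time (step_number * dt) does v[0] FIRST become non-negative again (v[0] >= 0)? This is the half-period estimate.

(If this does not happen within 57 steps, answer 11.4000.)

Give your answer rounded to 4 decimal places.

Answer: 2.0000

Derivation:
Step 0: x=[10.8000] v=[0.0000]
Step 1: x=[10.4147] v=[-1.9267]
Step 2: x=[9.6877] v=[-3.6350]
Step 3: x=[8.7014] v=[-4.9314]
Step 4: x=[7.5676] v=[-5.6689]
Step 5: x=[6.4148] v=[-5.7639]
Step 6: x=[5.3737] v=[-5.2056]
Step 7: x=[4.5622] v=[-4.0574]
Step 8: x=[4.0723] v=[-2.4493]
Step 9: x=[3.9596] v=[-0.5636]
Step 10: x=[4.2368] v=[1.3860]
First v>=0 after going negative at step 10, time=2.0000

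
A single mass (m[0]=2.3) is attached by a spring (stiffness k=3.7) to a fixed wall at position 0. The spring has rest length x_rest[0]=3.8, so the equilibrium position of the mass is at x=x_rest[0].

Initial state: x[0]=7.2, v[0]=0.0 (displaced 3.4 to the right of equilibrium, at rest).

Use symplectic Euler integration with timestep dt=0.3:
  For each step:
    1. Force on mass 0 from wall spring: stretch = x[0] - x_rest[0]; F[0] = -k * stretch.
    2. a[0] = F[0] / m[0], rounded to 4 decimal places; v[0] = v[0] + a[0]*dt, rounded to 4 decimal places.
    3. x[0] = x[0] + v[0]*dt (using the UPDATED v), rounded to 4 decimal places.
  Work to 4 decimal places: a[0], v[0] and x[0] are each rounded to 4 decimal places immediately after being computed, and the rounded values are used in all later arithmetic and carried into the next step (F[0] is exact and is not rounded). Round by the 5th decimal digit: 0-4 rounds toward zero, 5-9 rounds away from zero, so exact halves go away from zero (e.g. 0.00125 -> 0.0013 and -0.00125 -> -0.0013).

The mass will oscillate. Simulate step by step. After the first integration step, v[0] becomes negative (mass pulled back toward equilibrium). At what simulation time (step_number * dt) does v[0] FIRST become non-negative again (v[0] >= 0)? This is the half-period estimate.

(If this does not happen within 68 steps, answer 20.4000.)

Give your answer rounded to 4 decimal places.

Answer: 2.7000

Derivation:
Step 0: x=[7.2000] v=[0.0000]
Step 1: x=[6.7077] v=[-1.6409]
Step 2: x=[5.7944] v=[-3.0442]
Step 3: x=[4.5924] v=[-4.0067]
Step 4: x=[3.2757] v=[-4.3891]
Step 5: x=[2.0349] v=[-4.1361]
Step 6: x=[1.0496] v=[-3.2843]
Step 7: x=[0.4625] v=[-1.9569]
Step 8: x=[0.3586] v=[-0.3462]
Step 9: x=[0.7530] v=[1.3147]
First v>=0 after going negative at step 9, time=2.7000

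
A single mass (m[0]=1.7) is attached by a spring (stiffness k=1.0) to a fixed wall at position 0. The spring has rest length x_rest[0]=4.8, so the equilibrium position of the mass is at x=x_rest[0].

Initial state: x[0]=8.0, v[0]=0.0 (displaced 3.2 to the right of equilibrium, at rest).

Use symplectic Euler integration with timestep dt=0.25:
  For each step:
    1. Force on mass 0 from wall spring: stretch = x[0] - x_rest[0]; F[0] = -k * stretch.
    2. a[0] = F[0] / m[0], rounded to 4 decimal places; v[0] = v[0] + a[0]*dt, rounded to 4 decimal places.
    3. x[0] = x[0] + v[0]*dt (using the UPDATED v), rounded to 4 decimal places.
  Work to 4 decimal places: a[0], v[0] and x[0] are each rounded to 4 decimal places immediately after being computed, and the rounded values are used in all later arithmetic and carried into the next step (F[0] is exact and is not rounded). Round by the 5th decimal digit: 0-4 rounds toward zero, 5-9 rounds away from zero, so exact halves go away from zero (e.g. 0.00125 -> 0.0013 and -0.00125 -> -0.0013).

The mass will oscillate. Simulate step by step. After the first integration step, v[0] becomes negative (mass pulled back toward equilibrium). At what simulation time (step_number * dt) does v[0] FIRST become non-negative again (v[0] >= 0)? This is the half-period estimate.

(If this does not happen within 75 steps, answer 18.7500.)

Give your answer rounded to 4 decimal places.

Step 0: x=[8.0000] v=[0.0000]
Step 1: x=[7.8824] v=[-0.4706]
Step 2: x=[7.6514] v=[-0.9239]
Step 3: x=[7.3156] v=[-1.3432]
Step 4: x=[6.8873] v=[-1.7132]
Step 5: x=[6.3823] v=[-2.0202]
Step 6: x=[5.8191] v=[-2.2529]
Step 7: x=[5.2184] v=[-2.4028]
Step 8: x=[4.6023] v=[-2.4643]
Step 9: x=[3.9935] v=[-2.4352]
Step 10: x=[3.4144] v=[-2.3166]
Step 11: x=[2.8862] v=[-2.1128]
Step 12: x=[2.4284] v=[-1.8314]
Step 13: x=[2.0578] v=[-1.4826]
Step 14: x=[1.7880] v=[-1.0793]
Step 15: x=[1.6289] v=[-0.6364]
Step 16: x=[1.5864] v=[-0.1701]
Step 17: x=[1.6620] v=[0.3025]
First v>=0 after going negative at step 17, time=4.2500

Answer: 4.2500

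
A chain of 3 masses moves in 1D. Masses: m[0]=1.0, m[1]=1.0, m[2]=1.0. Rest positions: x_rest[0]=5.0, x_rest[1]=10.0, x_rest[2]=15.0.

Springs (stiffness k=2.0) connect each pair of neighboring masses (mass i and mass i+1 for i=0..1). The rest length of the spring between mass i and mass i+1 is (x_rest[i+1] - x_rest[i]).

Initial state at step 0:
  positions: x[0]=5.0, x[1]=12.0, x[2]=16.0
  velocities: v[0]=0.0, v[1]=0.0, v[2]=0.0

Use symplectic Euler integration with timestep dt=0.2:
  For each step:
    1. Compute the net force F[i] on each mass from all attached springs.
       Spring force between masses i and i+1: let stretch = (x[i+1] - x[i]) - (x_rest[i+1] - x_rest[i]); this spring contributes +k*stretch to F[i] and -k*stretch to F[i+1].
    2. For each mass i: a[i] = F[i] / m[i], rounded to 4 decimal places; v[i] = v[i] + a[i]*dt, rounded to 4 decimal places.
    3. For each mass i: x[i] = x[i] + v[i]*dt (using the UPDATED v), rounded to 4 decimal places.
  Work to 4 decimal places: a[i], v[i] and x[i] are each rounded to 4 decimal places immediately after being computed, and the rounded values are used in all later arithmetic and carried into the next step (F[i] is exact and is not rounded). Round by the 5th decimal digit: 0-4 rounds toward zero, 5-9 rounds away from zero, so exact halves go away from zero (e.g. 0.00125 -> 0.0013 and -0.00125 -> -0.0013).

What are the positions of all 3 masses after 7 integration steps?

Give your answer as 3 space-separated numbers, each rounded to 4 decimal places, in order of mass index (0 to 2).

Step 0: x=[5.0000 12.0000 16.0000] v=[0.0000 0.0000 0.0000]
Step 1: x=[5.1600 11.7600 16.0800] v=[0.8000 -1.2000 0.4000]
Step 2: x=[5.4480 11.3376 16.2144] v=[1.4400 -2.1120 0.6720]
Step 3: x=[5.8072 10.8342 16.3587] v=[1.7958 -2.5171 0.7213]
Step 4: x=[6.1685 10.3706 16.4610] v=[1.8066 -2.3181 0.5115]
Step 5: x=[6.4660 10.0580 16.4761] v=[1.4874 -1.5628 0.0753]
Step 6: x=[6.6508 9.9715 16.3777] v=[0.9242 -0.4324 -0.4919]
Step 7: x=[6.7013 10.1319 16.1668] v=[0.2525 0.8018 -1.0544]

Answer: 6.7013 10.1319 16.1668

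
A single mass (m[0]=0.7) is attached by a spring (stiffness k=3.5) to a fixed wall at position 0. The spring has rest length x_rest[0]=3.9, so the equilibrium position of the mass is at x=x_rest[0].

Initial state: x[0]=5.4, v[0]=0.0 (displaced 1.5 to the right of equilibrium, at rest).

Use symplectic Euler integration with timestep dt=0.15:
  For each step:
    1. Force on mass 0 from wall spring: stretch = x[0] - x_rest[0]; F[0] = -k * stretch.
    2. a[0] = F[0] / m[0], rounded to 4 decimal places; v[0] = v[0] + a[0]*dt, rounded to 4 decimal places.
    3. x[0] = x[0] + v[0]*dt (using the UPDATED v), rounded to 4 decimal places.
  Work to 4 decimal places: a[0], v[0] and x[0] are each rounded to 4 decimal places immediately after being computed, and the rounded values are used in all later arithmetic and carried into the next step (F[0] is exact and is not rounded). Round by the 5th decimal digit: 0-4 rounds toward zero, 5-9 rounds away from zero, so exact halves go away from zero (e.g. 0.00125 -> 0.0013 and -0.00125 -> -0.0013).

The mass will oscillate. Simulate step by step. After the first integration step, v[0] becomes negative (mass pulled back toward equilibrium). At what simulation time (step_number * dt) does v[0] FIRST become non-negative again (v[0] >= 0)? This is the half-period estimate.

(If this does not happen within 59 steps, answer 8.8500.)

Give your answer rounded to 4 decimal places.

Step 0: x=[5.4000] v=[0.0000]
Step 1: x=[5.2313] v=[-1.1250]
Step 2: x=[4.9128] v=[-2.1235]
Step 3: x=[4.4803] v=[-2.8831]
Step 4: x=[3.9826] v=[-3.3183]
Step 5: x=[3.4756] v=[-3.3803]
Step 6: x=[3.0163] v=[-3.0620]
Step 7: x=[2.6564] v=[-2.3992]
Step 8: x=[2.4364] v=[-1.4665]
Step 9: x=[2.3811] v=[-0.3688]
Step 10: x=[2.4967] v=[0.7704]
First v>=0 after going negative at step 10, time=1.5000

Answer: 1.5000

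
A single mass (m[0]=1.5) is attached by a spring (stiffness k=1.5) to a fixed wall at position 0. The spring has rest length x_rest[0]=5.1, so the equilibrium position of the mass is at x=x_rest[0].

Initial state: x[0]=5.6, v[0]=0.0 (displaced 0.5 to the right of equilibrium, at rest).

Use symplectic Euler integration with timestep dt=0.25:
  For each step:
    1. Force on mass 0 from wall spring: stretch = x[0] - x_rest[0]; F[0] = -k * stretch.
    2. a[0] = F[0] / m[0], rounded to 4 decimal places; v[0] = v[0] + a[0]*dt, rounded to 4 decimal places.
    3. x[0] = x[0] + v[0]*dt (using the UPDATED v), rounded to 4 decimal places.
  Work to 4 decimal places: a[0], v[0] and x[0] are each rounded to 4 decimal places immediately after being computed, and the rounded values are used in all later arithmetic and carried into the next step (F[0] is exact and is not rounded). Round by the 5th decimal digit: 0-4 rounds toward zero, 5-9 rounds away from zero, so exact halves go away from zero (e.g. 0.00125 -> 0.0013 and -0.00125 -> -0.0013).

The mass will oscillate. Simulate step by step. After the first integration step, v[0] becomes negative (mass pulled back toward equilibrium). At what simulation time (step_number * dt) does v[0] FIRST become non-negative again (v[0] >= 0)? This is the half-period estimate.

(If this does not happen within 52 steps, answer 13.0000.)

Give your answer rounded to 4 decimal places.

Step 0: x=[5.6000] v=[0.0000]
Step 1: x=[5.5688] v=[-0.1250]
Step 2: x=[5.5083] v=[-0.2422]
Step 3: x=[5.4222] v=[-0.3443]
Step 4: x=[5.3160] v=[-0.4249]
Step 5: x=[5.1963] v=[-0.4789]
Step 6: x=[5.0706] v=[-0.5030]
Step 7: x=[4.9467] v=[-0.4957]
Step 8: x=[4.8324] v=[-0.4574]
Step 9: x=[4.7348] v=[-0.3905]
Step 10: x=[4.6600] v=[-0.2992]
Step 11: x=[4.6127] v=[-0.1892]
Step 12: x=[4.5959] v=[-0.0674]
Step 13: x=[4.6106] v=[0.0586]
First v>=0 after going negative at step 13, time=3.2500

Answer: 3.2500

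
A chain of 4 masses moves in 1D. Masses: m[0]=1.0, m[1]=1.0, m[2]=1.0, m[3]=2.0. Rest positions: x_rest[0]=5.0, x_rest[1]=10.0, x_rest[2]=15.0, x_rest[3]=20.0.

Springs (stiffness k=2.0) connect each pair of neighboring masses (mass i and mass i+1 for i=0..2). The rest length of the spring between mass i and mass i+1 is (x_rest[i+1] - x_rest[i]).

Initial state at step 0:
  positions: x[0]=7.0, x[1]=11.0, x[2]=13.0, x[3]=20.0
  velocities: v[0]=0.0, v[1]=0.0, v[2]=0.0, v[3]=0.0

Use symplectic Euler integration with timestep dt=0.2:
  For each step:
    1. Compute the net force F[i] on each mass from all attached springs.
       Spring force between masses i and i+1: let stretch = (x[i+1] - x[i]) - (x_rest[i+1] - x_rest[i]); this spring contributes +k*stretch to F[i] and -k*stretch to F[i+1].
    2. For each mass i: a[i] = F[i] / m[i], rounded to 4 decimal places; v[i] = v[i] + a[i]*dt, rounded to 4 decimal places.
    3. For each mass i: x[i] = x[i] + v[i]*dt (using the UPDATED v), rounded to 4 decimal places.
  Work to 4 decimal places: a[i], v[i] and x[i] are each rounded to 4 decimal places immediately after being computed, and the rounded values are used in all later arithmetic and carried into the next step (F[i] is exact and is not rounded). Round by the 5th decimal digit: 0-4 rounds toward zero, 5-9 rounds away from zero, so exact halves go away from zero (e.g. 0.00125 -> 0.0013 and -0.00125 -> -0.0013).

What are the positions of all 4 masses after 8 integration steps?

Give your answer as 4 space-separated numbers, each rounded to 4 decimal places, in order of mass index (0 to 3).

Step 0: x=[7.0000 11.0000 13.0000 20.0000] v=[0.0000 0.0000 0.0000 0.0000]
Step 1: x=[6.9200 10.8400 13.4000 19.9200] v=[-0.4000 -0.8000 2.0000 -0.4000]
Step 2: x=[6.7536 10.5712 14.1168 19.7792] v=[-0.8320 -1.3440 3.5840 -0.7040]
Step 3: x=[6.4926 10.2806 15.0029 19.6119] v=[-1.3050 -1.4528 4.4307 -0.8365]
Step 4: x=[6.1346 10.0648 15.8800 19.4602] v=[-1.7898 -1.0791 4.3854 -0.7583]
Step 5: x=[5.6911 9.9998 16.5783 19.3653] v=[-2.2177 -0.3251 3.4914 -0.4743]
Step 6: x=[5.1923 10.1164 16.9733 19.3590] v=[-2.4942 0.5828 1.9748 -0.0317]
Step 7: x=[4.6874 10.3876 17.0106 19.4572] v=[-2.5246 1.3559 0.1863 0.4912]
Step 8: x=[4.2385 10.7326 16.7137 19.6576] v=[-2.2445 1.7250 -1.4843 1.0019]

Answer: 4.2385 10.7326 16.7137 19.6576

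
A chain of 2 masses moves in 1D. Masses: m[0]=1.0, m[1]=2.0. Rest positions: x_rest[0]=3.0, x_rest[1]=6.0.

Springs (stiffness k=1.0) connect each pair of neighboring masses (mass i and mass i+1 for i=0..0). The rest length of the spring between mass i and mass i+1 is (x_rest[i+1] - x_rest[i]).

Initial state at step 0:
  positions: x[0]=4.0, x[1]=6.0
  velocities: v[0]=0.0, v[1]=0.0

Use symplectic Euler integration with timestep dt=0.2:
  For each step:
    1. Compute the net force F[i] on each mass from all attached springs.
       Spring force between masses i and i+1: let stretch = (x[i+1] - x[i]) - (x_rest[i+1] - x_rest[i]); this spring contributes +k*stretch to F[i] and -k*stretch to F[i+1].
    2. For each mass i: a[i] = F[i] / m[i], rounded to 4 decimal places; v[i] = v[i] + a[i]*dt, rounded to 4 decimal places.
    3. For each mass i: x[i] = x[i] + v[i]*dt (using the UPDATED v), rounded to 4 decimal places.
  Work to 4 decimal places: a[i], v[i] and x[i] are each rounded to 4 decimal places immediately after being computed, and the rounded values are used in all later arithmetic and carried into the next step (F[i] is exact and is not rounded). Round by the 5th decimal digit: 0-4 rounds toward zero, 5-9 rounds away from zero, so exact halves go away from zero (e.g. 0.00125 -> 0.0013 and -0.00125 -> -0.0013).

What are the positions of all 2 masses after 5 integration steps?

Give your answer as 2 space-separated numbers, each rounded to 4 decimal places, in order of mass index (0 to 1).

Answer: 3.4800 6.2600

Derivation:
Step 0: x=[4.0000 6.0000] v=[0.0000 0.0000]
Step 1: x=[3.9600 6.0200] v=[-0.2000 0.1000]
Step 2: x=[3.8824 6.0588] v=[-0.3880 0.1940]
Step 3: x=[3.7719 6.1141] v=[-0.5527 0.2764]
Step 4: x=[3.6350 6.1825] v=[-0.6843 0.3422]
Step 5: x=[3.4800 6.2600] v=[-0.7748 0.3875]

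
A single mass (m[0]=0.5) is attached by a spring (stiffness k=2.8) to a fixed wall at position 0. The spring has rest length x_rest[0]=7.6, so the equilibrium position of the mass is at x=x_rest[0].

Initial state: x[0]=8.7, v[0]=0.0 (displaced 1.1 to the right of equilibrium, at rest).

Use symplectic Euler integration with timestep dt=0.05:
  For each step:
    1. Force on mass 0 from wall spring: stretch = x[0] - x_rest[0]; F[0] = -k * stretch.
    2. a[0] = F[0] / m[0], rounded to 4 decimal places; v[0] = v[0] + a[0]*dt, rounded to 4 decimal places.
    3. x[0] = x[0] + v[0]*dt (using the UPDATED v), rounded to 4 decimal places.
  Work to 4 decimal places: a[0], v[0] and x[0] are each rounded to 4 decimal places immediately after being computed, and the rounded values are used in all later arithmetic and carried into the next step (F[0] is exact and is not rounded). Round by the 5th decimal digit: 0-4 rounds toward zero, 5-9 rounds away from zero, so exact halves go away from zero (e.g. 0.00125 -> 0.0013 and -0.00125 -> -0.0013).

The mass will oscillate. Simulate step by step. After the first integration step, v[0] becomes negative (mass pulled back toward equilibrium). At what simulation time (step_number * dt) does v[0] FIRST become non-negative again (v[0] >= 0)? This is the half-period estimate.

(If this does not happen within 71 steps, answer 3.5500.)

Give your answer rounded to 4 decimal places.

Step 0: x=[8.7000] v=[0.0000]
Step 1: x=[8.6846] v=[-0.3080]
Step 2: x=[8.6540] v=[-0.6117]
Step 3: x=[8.6087] v=[-0.9068]
Step 4: x=[8.5492] v=[-1.1892]
Step 5: x=[8.4765] v=[-1.4550]
Step 6: x=[8.3915] v=[-1.7004]
Step 7: x=[8.2954] v=[-1.9220]
Step 8: x=[8.1896] v=[-2.1167]
Step 9: x=[8.0755] v=[-2.2818]
Step 10: x=[7.9548] v=[-2.4149]
Step 11: x=[7.8291] v=[-2.5142]
Step 12: x=[7.7002] v=[-2.5784]
Step 13: x=[7.5699] v=[-2.6065]
Step 14: x=[7.4400] v=[-2.5981]
Step 15: x=[7.3123] v=[-2.5533]
Step 16: x=[7.1887] v=[-2.4727]
Step 17: x=[7.0708] v=[-2.3575]
Step 18: x=[6.9603] v=[-2.2093]
Step 19: x=[6.8588] v=[-2.0302]
Step 20: x=[6.7677] v=[-1.8227]
Step 21: x=[6.6882] v=[-1.5897]
Step 22: x=[6.6215] v=[-1.3344]
Step 23: x=[6.5685] v=[-1.0604]
Step 24: x=[6.5299] v=[-0.7716]
Step 25: x=[6.5063] v=[-0.4720]
Step 26: x=[6.4980] v=[-0.1658]
Step 27: x=[6.5051] v=[0.1428]
First v>=0 after going negative at step 27, time=1.3500

Answer: 1.3500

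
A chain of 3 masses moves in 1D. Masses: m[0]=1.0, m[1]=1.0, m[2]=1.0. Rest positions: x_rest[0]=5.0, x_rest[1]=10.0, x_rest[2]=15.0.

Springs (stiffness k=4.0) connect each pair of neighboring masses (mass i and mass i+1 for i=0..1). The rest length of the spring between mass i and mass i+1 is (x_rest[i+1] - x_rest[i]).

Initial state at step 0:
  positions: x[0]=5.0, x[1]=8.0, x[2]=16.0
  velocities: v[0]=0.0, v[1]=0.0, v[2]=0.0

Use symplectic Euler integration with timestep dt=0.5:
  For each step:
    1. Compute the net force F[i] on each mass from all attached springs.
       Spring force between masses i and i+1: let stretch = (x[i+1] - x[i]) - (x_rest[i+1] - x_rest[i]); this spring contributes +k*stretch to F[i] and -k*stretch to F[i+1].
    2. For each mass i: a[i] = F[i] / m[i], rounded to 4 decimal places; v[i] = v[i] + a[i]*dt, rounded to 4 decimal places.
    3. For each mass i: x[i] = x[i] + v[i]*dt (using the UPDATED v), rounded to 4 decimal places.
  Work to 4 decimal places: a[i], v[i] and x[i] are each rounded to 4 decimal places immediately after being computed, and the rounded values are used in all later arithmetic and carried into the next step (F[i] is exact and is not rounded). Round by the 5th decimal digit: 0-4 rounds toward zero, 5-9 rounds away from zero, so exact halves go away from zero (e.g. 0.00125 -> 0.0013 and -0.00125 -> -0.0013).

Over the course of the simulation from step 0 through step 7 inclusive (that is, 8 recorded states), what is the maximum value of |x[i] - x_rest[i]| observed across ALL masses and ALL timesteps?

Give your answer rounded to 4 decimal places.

Answer: 3.0000

Derivation:
Step 0: x=[5.0000 8.0000 16.0000] v=[0.0000 0.0000 0.0000]
Step 1: x=[3.0000 13.0000 13.0000] v=[-4.0000 10.0000 -6.0000]
Step 2: x=[6.0000 8.0000 15.0000] v=[6.0000 -10.0000 4.0000]
Step 3: x=[6.0000 8.0000 15.0000] v=[0.0000 0.0000 0.0000]
Step 4: x=[3.0000 13.0000 13.0000] v=[-6.0000 10.0000 -4.0000]
Step 5: x=[5.0000 8.0000 16.0000] v=[4.0000 -10.0000 6.0000]
Step 6: x=[5.0000 8.0000 16.0000] v=[0.0000 0.0000 0.0000]
Step 7: x=[3.0000 13.0000 13.0000] v=[-4.0000 10.0000 -6.0000]
Max displacement = 3.0000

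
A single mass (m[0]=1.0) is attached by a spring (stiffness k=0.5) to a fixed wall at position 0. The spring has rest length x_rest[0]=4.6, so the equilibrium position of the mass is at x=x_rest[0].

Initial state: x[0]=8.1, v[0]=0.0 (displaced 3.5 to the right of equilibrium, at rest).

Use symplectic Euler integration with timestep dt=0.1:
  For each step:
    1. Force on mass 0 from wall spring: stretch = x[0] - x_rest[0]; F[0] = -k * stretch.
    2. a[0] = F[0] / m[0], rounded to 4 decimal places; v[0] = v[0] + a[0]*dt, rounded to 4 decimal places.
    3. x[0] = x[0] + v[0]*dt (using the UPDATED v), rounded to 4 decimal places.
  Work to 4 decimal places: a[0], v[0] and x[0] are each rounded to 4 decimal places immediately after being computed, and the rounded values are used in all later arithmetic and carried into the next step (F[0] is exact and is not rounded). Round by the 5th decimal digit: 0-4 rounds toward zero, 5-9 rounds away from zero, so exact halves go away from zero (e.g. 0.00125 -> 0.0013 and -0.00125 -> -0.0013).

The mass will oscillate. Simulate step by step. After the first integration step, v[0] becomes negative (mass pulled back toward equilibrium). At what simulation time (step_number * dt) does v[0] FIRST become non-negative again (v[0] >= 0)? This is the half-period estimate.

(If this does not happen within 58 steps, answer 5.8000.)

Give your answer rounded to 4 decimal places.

Answer: 4.5000

Derivation:
Step 0: x=[8.1000] v=[0.0000]
Step 1: x=[8.0825] v=[-0.1750]
Step 2: x=[8.0476] v=[-0.3491]
Step 3: x=[7.9955] v=[-0.5215]
Step 4: x=[7.9264] v=[-0.6913]
Step 5: x=[7.8406] v=[-0.8576]
Step 6: x=[7.7386] v=[-1.0196]
Step 7: x=[7.6210] v=[-1.1765]
Step 8: x=[7.4882] v=[-1.3276]
Step 9: x=[7.3410] v=[-1.4720]
Step 10: x=[7.1801] v=[-1.6091]
Step 11: x=[7.0063] v=[-1.7381]
Step 12: x=[6.8205] v=[-1.8584]
Step 13: x=[6.6236] v=[-1.9694]
Step 14: x=[6.4165] v=[-2.0706]
Step 15: x=[6.2004] v=[-2.1614]
Step 16: x=[5.9763] v=[-2.2414]
Step 17: x=[5.7453] v=[-2.3102]
Step 18: x=[5.5086] v=[-2.3675]
Step 19: x=[5.2673] v=[-2.4129]
Step 20: x=[5.0227] v=[-2.4463]
Step 21: x=[4.7760] v=[-2.4674]
Step 22: x=[4.5284] v=[-2.4762]
Step 23: x=[4.2811] v=[-2.4726]
Step 24: x=[4.0354] v=[-2.4567]
Step 25: x=[3.7926] v=[-2.4285]
Step 26: x=[3.5538] v=[-2.3881]
Step 27: x=[3.3202] v=[-2.3358]
Step 28: x=[3.0930] v=[-2.2718]
Step 29: x=[2.8734] v=[-2.1965]
Step 30: x=[2.6624] v=[-2.1102]
Step 31: x=[2.4611] v=[-2.0133]
Step 32: x=[2.2705] v=[-1.9064]
Step 33: x=[2.0915] v=[-1.7899]
Step 34: x=[1.9251] v=[-1.6645]
Step 35: x=[1.7720] v=[-1.5308]
Step 36: x=[1.6331] v=[-1.3894]
Step 37: x=[1.5090] v=[-1.2411]
Step 38: x=[1.4003] v=[-1.0866]
Step 39: x=[1.3076] v=[-0.9266]
Step 40: x=[1.2314] v=[-0.7620]
Step 41: x=[1.1720] v=[-0.5936]
Step 42: x=[1.1298] v=[-0.4222]
Step 43: x=[1.1049] v=[-0.2487]
Step 44: x=[1.0975] v=[-0.0739]
Step 45: x=[1.1076] v=[0.1012]
First v>=0 after going negative at step 45, time=4.5000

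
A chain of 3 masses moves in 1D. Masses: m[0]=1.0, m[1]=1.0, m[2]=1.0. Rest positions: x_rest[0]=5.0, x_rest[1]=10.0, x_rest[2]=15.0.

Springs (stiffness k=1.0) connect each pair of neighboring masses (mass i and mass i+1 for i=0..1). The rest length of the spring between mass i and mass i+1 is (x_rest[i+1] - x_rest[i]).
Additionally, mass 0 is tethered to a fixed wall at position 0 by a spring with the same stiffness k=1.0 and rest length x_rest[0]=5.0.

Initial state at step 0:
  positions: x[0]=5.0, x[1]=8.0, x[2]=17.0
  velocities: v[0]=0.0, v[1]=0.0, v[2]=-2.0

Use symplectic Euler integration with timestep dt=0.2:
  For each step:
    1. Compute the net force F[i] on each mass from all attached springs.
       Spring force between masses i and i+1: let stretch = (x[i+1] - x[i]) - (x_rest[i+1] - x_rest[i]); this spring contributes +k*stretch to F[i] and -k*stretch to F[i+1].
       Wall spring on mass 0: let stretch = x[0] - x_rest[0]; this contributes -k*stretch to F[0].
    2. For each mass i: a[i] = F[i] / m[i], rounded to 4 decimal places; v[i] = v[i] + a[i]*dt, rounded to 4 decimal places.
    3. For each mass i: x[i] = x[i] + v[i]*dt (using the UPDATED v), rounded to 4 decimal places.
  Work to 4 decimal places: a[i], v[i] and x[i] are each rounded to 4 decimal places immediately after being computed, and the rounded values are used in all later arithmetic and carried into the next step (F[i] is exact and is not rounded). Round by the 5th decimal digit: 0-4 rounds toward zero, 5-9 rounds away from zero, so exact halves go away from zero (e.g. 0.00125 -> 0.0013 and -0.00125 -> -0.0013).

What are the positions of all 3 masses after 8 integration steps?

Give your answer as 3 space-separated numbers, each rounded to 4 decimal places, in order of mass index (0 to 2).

Step 0: x=[5.0000 8.0000 17.0000] v=[0.0000 0.0000 -2.0000]
Step 1: x=[4.9200 8.2400 16.4400] v=[-0.4000 1.2000 -2.8000]
Step 2: x=[4.7760 8.6752 15.7520] v=[-0.7200 2.1760 -3.4400]
Step 3: x=[4.5969 9.2375 14.9809] v=[-0.8954 2.8115 -3.8554]
Step 4: x=[4.4196 9.8439 14.1801] v=[-0.8867 3.0321 -4.0041]
Step 5: x=[4.2824 10.4068 13.4058] v=[-0.6858 2.8145 -3.8713]
Step 6: x=[4.2189 10.8447 12.7116] v=[-0.3174 2.1894 -3.4711]
Step 7: x=[4.2517 11.0922 12.1427] v=[0.1640 1.2376 -2.8445]
Step 8: x=[4.3881 11.1081 11.7318] v=[0.6818 0.0796 -2.0546]

Answer: 4.3881 11.1081 11.7318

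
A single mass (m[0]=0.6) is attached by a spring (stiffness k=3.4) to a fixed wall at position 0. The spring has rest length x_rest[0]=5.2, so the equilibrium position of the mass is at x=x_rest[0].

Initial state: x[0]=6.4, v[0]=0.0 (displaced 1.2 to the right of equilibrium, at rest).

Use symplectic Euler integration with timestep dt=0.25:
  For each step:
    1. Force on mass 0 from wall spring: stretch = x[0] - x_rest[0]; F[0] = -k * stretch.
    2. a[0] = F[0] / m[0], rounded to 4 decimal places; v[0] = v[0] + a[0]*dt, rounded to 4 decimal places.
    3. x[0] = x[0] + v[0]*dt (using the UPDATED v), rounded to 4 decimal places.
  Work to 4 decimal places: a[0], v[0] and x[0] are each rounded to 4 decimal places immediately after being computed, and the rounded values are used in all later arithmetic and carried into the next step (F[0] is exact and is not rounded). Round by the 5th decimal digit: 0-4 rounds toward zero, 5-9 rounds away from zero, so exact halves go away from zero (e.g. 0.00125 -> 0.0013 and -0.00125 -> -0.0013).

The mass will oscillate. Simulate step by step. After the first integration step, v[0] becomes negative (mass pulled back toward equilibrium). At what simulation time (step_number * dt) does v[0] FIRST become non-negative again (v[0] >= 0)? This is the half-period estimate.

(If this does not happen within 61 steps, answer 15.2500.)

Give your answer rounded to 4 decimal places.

Answer: 1.5000

Derivation:
Step 0: x=[6.4000] v=[0.0000]
Step 1: x=[5.9750] v=[-1.7000]
Step 2: x=[5.2755] v=[-2.7979]
Step 3: x=[4.5493] v=[-2.9049]
Step 4: x=[4.0535] v=[-1.9831]
Step 5: x=[3.9638] v=[-0.3589]
Step 6: x=[4.3119] v=[1.3924]
First v>=0 after going negative at step 6, time=1.5000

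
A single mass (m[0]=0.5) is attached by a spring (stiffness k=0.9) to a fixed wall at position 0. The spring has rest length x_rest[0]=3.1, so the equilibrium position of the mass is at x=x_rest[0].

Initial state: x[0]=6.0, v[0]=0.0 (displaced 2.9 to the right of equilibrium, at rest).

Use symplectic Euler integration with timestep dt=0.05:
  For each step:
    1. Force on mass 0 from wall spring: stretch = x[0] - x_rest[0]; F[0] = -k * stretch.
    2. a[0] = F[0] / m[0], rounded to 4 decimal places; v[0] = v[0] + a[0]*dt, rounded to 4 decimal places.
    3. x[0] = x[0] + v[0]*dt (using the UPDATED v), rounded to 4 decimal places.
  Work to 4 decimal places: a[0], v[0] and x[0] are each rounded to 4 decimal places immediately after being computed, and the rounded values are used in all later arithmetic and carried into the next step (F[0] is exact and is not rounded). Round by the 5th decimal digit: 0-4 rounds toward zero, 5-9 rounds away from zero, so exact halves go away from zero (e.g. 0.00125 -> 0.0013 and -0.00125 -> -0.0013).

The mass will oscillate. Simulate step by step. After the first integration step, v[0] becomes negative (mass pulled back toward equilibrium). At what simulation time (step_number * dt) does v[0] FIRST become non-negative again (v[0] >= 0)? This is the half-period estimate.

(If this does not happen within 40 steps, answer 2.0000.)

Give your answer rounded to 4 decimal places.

Step 0: x=[6.0000] v=[0.0000]
Step 1: x=[5.9870] v=[-0.2610]
Step 2: x=[5.9610] v=[-0.5208]
Step 3: x=[5.9221] v=[-0.7783]
Step 4: x=[5.8705] v=[-1.0323]
Step 5: x=[5.8064] v=[-1.2816]
Step 6: x=[5.7301] v=[-1.5252]
Step 7: x=[5.6420] v=[-1.7619]
Step 8: x=[5.5425] v=[-1.9907]
Step 9: x=[5.4320] v=[-2.2105]
Step 10: x=[5.3110] v=[-2.4204]
Step 11: x=[5.1800] v=[-2.6194]
Step 12: x=[5.0397] v=[-2.8066]
Step 13: x=[4.8906] v=[-2.9812]
Step 14: x=[4.7335] v=[-3.1424]
Step 15: x=[4.5690] v=[-3.2894]
Step 16: x=[4.3979] v=[-3.4216]
Step 17: x=[4.2210] v=[-3.5384]
Step 18: x=[4.0390] v=[-3.6393]
Step 19: x=[3.8528] v=[-3.7238]
Step 20: x=[3.6632] v=[-3.7916]
Step 21: x=[3.4711] v=[-3.8423]
Step 22: x=[3.2773] v=[-3.8757]
Step 23: x=[3.0827] v=[-3.8917]
Step 24: x=[2.8882] v=[-3.8901]
Step 25: x=[2.6947] v=[-3.8710]
Step 26: x=[2.5030] v=[-3.8345]
Step 27: x=[2.3140] v=[-3.7808]
Step 28: x=[2.1285] v=[-3.7101]
Step 29: x=[1.9474] v=[-3.6227]
Step 30: x=[1.7715] v=[-3.5190]
Step 31: x=[1.6015] v=[-3.3994]
Step 32: x=[1.4383] v=[-3.2645]
Step 33: x=[1.2826] v=[-3.1149]
Step 34: x=[1.1350] v=[-2.9513]
Step 35: x=[0.9963] v=[-2.7745]
Step 36: x=[0.8670] v=[-2.5852]
Step 37: x=[0.7478] v=[-2.3842]
Step 38: x=[0.6392] v=[-2.1725]
Step 39: x=[0.5417] v=[-1.9510]
Step 40: x=[0.4557] v=[-1.7208]
v[0] did not become non-negative within 40 steps; using fallback time=2.0000

Answer: 2.0000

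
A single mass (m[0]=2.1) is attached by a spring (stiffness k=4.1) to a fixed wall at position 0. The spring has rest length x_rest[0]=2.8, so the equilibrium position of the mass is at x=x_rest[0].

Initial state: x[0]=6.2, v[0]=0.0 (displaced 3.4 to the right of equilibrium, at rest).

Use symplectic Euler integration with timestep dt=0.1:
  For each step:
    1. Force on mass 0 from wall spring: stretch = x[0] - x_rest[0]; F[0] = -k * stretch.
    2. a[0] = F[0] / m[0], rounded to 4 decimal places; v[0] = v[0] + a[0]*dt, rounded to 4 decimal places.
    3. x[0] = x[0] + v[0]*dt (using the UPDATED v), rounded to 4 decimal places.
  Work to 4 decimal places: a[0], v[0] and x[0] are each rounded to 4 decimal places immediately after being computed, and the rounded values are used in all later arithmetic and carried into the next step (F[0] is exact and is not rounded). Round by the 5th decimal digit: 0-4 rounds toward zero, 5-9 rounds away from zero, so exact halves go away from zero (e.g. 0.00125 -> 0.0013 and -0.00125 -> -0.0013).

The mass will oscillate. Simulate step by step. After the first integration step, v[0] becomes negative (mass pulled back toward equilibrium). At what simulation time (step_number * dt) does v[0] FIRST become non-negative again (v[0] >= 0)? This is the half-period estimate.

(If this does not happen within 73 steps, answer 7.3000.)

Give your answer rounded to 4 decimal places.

Answer: 2.3000

Derivation:
Step 0: x=[6.2000] v=[0.0000]
Step 1: x=[6.1336] v=[-0.6638]
Step 2: x=[6.0021] v=[-1.3147]
Step 3: x=[5.8081] v=[-1.9399]
Step 4: x=[5.5554] v=[-2.5272]
Step 5: x=[5.2489] v=[-3.0652]
Step 6: x=[4.8946] v=[-3.5433]
Step 7: x=[4.4994] v=[-3.9523]
Step 8: x=[4.0710] v=[-4.2841]
Step 9: x=[3.6178] v=[-4.5323]
Step 10: x=[3.1486] v=[-4.6920]
Step 11: x=[2.6726] v=[-4.7601]
Step 12: x=[2.1991] v=[-4.7352]
Step 13: x=[1.7373] v=[-4.6179]
Step 14: x=[1.2963] v=[-4.4104]
Step 15: x=[0.8846] v=[-4.1168]
Step 16: x=[0.5103] v=[-3.7428]
Step 17: x=[0.1807] v=[-3.2958]
Step 18: x=[-0.0977] v=[-2.7844]
Step 19: x=[-0.3196] v=[-2.2187]
Step 20: x=[-0.4806] v=[-1.6096]
Step 21: x=[-0.5775] v=[-0.9691]
Step 22: x=[-0.6085] v=[-0.3097]
Step 23: x=[-0.5729] v=[0.3558]
First v>=0 after going negative at step 23, time=2.3000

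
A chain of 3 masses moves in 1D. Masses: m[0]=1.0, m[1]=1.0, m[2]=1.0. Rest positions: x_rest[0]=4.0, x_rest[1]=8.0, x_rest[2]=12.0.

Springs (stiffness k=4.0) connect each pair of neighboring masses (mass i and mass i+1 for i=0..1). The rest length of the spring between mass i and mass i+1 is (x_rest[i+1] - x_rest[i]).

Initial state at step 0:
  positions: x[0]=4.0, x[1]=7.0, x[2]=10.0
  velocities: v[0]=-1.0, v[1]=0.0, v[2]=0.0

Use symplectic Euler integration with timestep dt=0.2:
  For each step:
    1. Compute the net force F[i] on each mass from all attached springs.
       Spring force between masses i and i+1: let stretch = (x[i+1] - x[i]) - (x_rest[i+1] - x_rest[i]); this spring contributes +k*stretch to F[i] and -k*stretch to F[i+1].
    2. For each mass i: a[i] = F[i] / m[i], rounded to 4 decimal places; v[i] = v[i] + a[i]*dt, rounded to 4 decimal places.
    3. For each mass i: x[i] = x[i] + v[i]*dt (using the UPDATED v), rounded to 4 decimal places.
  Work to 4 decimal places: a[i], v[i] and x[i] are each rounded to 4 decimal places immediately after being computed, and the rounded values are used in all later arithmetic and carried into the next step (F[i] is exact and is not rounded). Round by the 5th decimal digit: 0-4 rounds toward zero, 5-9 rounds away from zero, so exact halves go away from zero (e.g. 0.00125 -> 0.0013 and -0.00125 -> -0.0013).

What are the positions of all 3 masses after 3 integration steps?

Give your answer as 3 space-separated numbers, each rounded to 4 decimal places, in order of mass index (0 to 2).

Answer: 2.6817 6.8874 10.8310

Derivation:
Step 0: x=[4.0000 7.0000 10.0000] v=[-1.0000 0.0000 0.0000]
Step 1: x=[3.6400 7.0000 10.1600] v=[-1.8000 0.0000 0.8000]
Step 2: x=[3.1776 6.9680 10.4544] v=[-2.3120 -0.1600 1.4720]
Step 3: x=[2.6817 6.8874 10.8310] v=[-2.4797 -0.4032 1.8829]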